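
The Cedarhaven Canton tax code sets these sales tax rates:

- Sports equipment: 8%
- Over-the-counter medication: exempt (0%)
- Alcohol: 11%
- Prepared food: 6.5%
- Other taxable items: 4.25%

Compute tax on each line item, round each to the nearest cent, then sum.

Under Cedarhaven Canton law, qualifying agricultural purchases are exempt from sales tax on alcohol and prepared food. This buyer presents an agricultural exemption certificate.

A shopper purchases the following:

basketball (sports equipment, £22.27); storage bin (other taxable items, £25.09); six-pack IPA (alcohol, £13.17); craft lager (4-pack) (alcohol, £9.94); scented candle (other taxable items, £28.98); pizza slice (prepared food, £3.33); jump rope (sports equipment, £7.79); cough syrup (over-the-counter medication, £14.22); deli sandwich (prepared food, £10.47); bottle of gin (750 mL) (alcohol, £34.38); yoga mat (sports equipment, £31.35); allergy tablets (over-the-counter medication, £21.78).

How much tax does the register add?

Basketball £22.27: sports equipment → 8% → £1.78
Storage bin £25.09: other taxable items → 4.25% → £1.07
Six-pack IPA £13.17: alcohol, buyer-exempt → 0% → £0.00
Craft lager (4-pack) £9.94: alcohol, buyer-exempt → 0% → £0.00
Scented candle £28.98: other taxable items → 4.25% → £1.23
Pizza slice £3.33: prepared food, buyer-exempt → 0% → £0.00
Jump rope £7.79: sports equipment → 8% → £0.62
Cough syrup £14.22: over-the-counter medication → 0% → £0.00
Deli sandwich £10.47: prepared food, buyer-exempt → 0% → £0.00
Bottle of gin (750 mL) £34.38: alcohol, buyer-exempt → 0% → £0.00
Yoga mat £31.35: sports equipment → 8% → £2.51
Allergy tablets £21.78: over-the-counter medication → 0% → £0.00
Total tax = £1.78 + £1.07 + £1.23 + £0.62 + £2.51 = £7.21

£7.21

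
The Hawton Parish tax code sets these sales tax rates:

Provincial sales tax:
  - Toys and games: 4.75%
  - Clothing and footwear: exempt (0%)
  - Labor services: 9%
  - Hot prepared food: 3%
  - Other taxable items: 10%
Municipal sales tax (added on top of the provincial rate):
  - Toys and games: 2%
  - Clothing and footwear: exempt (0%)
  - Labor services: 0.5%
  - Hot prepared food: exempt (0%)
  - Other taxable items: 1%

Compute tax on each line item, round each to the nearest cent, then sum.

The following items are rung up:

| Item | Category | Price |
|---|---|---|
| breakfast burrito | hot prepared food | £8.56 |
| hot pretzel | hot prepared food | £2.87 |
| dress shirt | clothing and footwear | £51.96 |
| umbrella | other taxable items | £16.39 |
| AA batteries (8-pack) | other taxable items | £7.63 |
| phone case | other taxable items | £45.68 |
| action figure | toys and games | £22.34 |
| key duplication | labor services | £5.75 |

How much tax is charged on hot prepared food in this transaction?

£0.35

Breakfast burrito £8.56: hot prepared food → 3% + 0% municipal = 3% → £0.26
Hot pretzel £2.87: hot prepared food → 3% + 0% municipal = 3% → £0.09
Tax on hot prepared food = £0.26 + £0.09 = £0.35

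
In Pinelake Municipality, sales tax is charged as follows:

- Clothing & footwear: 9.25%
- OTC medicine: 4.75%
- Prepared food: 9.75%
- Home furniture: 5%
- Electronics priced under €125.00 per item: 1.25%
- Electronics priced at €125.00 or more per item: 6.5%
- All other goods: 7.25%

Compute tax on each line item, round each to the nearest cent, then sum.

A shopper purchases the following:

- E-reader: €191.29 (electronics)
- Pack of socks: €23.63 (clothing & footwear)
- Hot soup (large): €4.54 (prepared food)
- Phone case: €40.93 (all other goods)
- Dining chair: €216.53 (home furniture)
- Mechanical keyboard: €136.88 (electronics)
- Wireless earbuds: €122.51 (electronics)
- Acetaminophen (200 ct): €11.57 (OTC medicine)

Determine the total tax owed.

E-reader €191.29: electronics, €125.00 or more → 6.5% → €12.43
Pack of socks €23.63: clothing & footwear → 9.25% → €2.19
Hot soup (large) €4.54: prepared food → 9.75% → €0.44
Phone case €40.93: all other goods → 7.25% → €2.97
Dining chair €216.53: home furniture → 5% → €10.83
Mechanical keyboard €136.88: electronics, €125.00 or more → 6.5% → €8.90
Wireless earbuds €122.51: electronics, under €125.00 → 1.25% → €1.53
Acetaminophen (200 ct) €11.57: OTC medicine → 4.75% → €0.55
Total tax = €12.43 + €2.19 + €0.44 + €2.97 + €10.83 + €8.90 + €1.53 + €0.55 = €39.84

€39.84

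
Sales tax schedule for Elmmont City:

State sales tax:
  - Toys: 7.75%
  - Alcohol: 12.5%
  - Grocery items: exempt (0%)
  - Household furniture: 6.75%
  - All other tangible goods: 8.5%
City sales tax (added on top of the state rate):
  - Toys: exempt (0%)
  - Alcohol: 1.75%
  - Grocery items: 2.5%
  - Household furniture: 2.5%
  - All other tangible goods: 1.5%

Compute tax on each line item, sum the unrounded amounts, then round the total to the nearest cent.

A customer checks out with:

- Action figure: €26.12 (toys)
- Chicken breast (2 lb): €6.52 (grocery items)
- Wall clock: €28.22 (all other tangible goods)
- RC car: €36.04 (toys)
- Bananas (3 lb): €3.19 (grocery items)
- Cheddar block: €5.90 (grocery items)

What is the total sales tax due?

€8.03

Action figure €26.12: toys → 7.75% + 0% city = 7.75% → €2.0243
Chicken breast (2 lb) €6.52: grocery items → 0% + 2.5% city = 2.5% → €0.163
Wall clock €28.22: all other tangible goods → 8.5% + 1.5% city = 10% → €2.822
RC car €36.04: toys → 7.75% + 0% city = 7.75% → €2.7931
Bananas (3 lb) €3.19: grocery items → 0% + 2.5% city = 2.5% → €0.07975
Cheddar block €5.90: grocery items → 0% + 2.5% city = 2.5% → €0.1475
Unrounded tax sum = €8.02965 → €8.03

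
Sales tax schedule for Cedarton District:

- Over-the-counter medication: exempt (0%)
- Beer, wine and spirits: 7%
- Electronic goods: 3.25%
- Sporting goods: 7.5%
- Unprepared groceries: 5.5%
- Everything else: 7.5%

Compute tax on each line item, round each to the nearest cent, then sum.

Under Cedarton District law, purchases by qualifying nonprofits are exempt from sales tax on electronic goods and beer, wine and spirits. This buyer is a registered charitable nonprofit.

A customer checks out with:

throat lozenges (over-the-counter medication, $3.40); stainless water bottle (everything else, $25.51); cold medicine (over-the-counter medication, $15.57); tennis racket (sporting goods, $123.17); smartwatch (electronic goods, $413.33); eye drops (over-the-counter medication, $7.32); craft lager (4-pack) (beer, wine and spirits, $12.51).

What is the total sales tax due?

Throat lozenges $3.40: over-the-counter medication → 0% → $0.00
Stainless water bottle $25.51: everything else → 7.5% → $1.91
Cold medicine $15.57: over-the-counter medication → 0% → $0.00
Tennis racket $123.17: sporting goods → 7.5% → $9.24
Smartwatch $413.33: electronic goods, buyer-exempt → 0% → $0.00
Eye drops $7.32: over-the-counter medication → 0% → $0.00
Craft lager (4-pack) $12.51: beer, wine and spirits, buyer-exempt → 0% → $0.00
Total tax = $1.91 + $9.24 = $11.15

$11.15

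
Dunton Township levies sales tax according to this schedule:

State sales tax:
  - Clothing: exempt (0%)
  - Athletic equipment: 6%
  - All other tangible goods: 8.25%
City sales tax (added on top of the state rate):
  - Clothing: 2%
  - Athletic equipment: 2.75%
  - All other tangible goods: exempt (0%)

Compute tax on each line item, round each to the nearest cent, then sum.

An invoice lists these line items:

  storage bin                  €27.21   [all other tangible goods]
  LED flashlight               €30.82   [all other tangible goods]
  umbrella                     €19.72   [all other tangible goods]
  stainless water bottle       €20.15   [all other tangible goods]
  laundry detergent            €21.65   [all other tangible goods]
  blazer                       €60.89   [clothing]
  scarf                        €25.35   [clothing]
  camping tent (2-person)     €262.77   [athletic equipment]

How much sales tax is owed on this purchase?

€34.58

Storage bin €27.21: all other tangible goods → 8.25% + 0% city = 8.25% → €2.24
LED flashlight €30.82: all other tangible goods → 8.25% + 0% city = 8.25% → €2.54
Umbrella €19.72: all other tangible goods → 8.25% + 0% city = 8.25% → €1.63
Stainless water bottle €20.15: all other tangible goods → 8.25% + 0% city = 8.25% → €1.66
Laundry detergent €21.65: all other tangible goods → 8.25% + 0% city = 8.25% → €1.79
Blazer €60.89: clothing → 0% + 2% city = 2% → €1.22
Scarf €25.35: clothing → 0% + 2% city = 2% → €0.51
Camping tent (2-person) €262.77: athletic equipment → 6% + 2.75% city = 8.75% → €22.99
Total tax = €2.24 + €2.54 + €1.63 + €1.66 + €1.79 + €1.22 + €0.51 + €22.99 = €34.58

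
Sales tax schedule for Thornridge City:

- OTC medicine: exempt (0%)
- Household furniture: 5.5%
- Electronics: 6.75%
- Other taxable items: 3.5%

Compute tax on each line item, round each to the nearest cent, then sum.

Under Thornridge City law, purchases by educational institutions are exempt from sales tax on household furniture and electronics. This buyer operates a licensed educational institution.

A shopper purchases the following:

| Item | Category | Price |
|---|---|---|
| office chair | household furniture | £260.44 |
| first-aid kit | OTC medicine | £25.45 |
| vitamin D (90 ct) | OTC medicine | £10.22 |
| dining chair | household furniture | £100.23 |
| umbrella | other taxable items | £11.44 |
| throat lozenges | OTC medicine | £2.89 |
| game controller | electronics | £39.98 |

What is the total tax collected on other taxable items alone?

£0.40

Umbrella £11.44: other taxable items → 3.5% → £0.40
Tax on other taxable items = £0.40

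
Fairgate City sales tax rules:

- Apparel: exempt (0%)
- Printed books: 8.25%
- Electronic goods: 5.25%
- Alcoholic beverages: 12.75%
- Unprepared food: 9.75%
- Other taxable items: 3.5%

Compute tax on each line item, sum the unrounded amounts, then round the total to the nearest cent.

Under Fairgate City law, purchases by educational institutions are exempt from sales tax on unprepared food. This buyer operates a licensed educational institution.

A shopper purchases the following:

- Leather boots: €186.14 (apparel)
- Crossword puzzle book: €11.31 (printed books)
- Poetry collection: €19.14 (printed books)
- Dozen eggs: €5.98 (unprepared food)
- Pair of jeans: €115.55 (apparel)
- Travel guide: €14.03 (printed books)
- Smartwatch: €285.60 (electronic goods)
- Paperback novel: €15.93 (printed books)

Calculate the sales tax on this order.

€19.98

Leather boots €186.14: apparel → 0% → €0.00
Crossword puzzle book €11.31: printed books → 8.25% → €0.933075
Poetry collection €19.14: printed books → 8.25% → €1.57905
Dozen eggs €5.98: unprepared food, buyer-exempt → 0% → €0.00
Pair of jeans €115.55: apparel → 0% → €0.00
Travel guide €14.03: printed books → 8.25% → €1.157475
Smartwatch €285.60: electronic goods → 5.25% → €14.994
Paperback novel €15.93: printed books → 8.25% → €1.314225
Unrounded tax sum = €19.977825 → €19.98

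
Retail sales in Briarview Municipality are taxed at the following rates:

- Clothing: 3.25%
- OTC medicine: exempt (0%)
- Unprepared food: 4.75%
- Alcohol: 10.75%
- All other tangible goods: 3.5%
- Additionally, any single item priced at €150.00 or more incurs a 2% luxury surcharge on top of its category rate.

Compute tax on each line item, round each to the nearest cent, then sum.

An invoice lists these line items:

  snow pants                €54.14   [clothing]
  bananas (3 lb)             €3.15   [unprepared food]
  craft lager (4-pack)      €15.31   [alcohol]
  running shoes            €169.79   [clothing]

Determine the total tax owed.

€12.47

Snow pants €54.14: clothing → 3.25% → €1.76
Bananas (3 lb) €3.15: unprepared food → 4.75% → €0.15
Craft lager (4-pack) €15.31: alcohol → 10.75% → €1.65
Running shoes €169.79: clothing → 3.25% + 2% surcharge = 5.25% → €8.91
Total tax = €1.76 + €0.15 + €1.65 + €8.91 = €12.47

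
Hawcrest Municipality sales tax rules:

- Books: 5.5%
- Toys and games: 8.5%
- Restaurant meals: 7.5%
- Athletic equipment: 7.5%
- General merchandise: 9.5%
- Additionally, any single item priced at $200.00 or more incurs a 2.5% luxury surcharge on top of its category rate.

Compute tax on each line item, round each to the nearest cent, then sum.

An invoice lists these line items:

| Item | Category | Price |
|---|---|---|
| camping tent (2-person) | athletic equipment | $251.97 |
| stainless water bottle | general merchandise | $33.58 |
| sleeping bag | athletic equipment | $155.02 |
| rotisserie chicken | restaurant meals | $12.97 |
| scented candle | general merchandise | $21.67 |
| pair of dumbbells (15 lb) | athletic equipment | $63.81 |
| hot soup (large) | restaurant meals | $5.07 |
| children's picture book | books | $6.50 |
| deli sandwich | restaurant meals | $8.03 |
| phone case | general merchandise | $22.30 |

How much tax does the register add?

$51.30

Camping tent (2-person) $251.97: athletic equipment → 7.5% + 2.5% surcharge = 10% → $25.20
Stainless water bottle $33.58: general merchandise → 9.5% → $3.19
Sleeping bag $155.02: athletic equipment → 7.5% → $11.63
Rotisserie chicken $12.97: restaurant meals → 7.5% → $0.97
Scented candle $21.67: general merchandise → 9.5% → $2.06
Pair of dumbbells (15 lb) $63.81: athletic equipment → 7.5% → $4.79
Hot soup (large) $5.07: restaurant meals → 7.5% → $0.38
Children's picture book $6.50: books → 5.5% → $0.36
Deli sandwich $8.03: restaurant meals → 7.5% → $0.60
Phone case $22.30: general merchandise → 9.5% → $2.12
Total tax = $25.20 + $3.19 + $11.63 + $0.97 + $2.06 + $4.79 + $0.38 + $0.36 + $0.60 + $2.12 = $51.30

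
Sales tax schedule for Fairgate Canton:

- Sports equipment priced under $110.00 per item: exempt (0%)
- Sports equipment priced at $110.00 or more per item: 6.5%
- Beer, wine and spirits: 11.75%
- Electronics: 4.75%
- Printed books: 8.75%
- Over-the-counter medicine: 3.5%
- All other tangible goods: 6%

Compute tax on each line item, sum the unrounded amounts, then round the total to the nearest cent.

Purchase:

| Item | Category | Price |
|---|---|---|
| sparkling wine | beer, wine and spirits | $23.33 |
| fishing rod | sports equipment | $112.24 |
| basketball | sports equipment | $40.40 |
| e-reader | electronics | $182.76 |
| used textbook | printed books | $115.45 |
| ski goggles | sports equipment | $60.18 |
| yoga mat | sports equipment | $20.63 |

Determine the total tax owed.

$28.82

Sparkling wine $23.33: beer, wine and spirits → 11.75% → $2.741275
Fishing rod $112.24: sports equipment, $110.00 or more → 6.5% → $7.2956
Basketball $40.40: sports equipment, under $110.00 → 0% → $0.00
E-reader $182.76: electronics → 4.75% → $8.6811
Used textbook $115.45: printed books → 8.75% → $10.101875
Ski goggles $60.18: sports equipment, under $110.00 → 0% → $0.00
Yoga mat $20.63: sports equipment, under $110.00 → 0% → $0.00
Unrounded tax sum = $28.81985 → $28.82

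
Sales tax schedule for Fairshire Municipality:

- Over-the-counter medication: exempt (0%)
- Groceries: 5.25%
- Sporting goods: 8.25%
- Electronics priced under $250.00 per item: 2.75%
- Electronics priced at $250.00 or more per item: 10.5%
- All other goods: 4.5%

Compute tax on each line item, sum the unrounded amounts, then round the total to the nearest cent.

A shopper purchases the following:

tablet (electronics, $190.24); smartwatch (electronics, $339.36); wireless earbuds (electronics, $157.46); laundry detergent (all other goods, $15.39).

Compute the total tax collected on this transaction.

Tablet $190.24: electronics, under $250.00 → 2.75% → $5.2316
Smartwatch $339.36: electronics, $250.00 or more → 10.5% → $35.6328
Wireless earbuds $157.46: electronics, under $250.00 → 2.75% → $4.33015
Laundry detergent $15.39: all other goods → 4.5% → $0.69255
Unrounded tax sum = $45.8871 → $45.89

$45.89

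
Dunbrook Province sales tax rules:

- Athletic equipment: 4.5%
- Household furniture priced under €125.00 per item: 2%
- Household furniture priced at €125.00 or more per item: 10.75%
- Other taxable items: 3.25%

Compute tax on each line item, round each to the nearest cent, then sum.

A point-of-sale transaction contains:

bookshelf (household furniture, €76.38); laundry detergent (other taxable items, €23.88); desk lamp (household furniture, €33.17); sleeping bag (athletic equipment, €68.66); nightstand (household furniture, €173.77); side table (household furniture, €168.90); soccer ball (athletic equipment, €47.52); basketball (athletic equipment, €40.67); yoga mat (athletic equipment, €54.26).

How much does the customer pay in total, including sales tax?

Bookshelf €76.38: household furniture, under €125.00 → 2% → €1.53
Laundry detergent €23.88: other taxable items → 3.25% → €0.78
Desk lamp €33.17: household furniture, under €125.00 → 2% → €0.66
Sleeping bag €68.66: athletic equipment → 4.5% → €3.09
Nightstand €173.77: household furniture, €125.00 or more → 10.75% → €18.68
Side table €168.90: household furniture, €125.00 or more → 10.75% → €18.16
Soccer ball €47.52: athletic equipment → 4.5% → €2.14
Basketball €40.67: athletic equipment → 4.5% → €1.83
Yoga mat €54.26: athletic equipment → 4.5% → €2.44
Subtotal = €687.21; tax = €49.31; total due = €736.52

€736.52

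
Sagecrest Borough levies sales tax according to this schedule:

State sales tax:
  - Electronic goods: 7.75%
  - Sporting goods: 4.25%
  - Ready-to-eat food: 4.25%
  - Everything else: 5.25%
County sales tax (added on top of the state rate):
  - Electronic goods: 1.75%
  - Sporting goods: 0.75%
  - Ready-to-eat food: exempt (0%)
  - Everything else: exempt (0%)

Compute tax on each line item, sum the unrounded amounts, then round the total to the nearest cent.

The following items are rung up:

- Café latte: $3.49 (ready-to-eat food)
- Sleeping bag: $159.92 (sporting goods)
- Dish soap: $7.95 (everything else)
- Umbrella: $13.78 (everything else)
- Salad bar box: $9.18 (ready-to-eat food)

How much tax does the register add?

$9.68

Café latte $3.49: ready-to-eat food → 4.25% + 0% county = 4.25% → $0.148325
Sleeping bag $159.92: sporting goods → 4.25% + 0.75% county = 5% → $7.996
Dish soap $7.95: everything else → 5.25% + 0% county = 5.25% → $0.417375
Umbrella $13.78: everything else → 5.25% + 0% county = 5.25% → $0.72345
Salad bar box $9.18: ready-to-eat food → 4.25% + 0% county = 4.25% → $0.39015
Unrounded tax sum = $9.6753 → $9.68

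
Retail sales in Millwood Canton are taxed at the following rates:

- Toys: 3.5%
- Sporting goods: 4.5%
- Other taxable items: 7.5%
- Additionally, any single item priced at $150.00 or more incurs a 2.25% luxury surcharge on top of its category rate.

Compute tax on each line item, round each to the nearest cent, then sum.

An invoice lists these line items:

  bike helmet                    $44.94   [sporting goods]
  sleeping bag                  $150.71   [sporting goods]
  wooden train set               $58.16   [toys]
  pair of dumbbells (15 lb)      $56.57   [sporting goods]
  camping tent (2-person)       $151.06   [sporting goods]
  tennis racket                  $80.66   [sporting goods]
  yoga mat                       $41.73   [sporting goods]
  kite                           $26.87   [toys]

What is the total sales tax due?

Bike helmet $44.94: sporting goods → 4.5% → $2.02
Sleeping bag $150.71: sporting goods → 4.5% + 2.25% surcharge = 6.75% → $10.17
Wooden train set $58.16: toys → 3.5% → $2.04
Pair of dumbbells (15 lb) $56.57: sporting goods → 4.5% → $2.55
Camping tent (2-person) $151.06: sporting goods → 4.5% + 2.25% surcharge = 6.75% → $10.20
Tennis racket $80.66: sporting goods → 4.5% → $3.63
Yoga mat $41.73: sporting goods → 4.5% → $1.88
Kite $26.87: toys → 3.5% → $0.94
Total tax = $2.02 + $10.17 + $2.04 + $2.55 + $10.20 + $3.63 + $1.88 + $0.94 = $33.43

$33.43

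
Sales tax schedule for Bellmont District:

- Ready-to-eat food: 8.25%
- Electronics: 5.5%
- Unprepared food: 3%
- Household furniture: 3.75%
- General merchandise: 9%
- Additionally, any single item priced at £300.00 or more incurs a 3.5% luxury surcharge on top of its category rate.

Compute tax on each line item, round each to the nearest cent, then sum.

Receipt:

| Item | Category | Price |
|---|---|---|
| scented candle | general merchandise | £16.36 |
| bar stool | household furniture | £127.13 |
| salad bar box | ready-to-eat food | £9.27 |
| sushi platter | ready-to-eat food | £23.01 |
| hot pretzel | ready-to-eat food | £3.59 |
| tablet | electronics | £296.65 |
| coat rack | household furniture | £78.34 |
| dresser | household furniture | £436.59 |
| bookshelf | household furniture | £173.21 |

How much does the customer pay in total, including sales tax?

Scented candle £16.36: general merchandise → 9% → £1.47
Bar stool £127.13: household furniture → 3.75% → £4.77
Salad bar box £9.27: ready-to-eat food → 8.25% → £0.76
Sushi platter £23.01: ready-to-eat food → 8.25% → £1.90
Hot pretzel £3.59: ready-to-eat food → 8.25% → £0.30
Tablet £296.65: electronics → 5.5% → £16.32
Coat rack £78.34: household furniture → 3.75% → £2.94
Dresser £436.59: household furniture → 3.75% + 3.5% surcharge = 7.25% → £31.65
Bookshelf £173.21: household furniture → 3.75% → £6.50
Subtotal = £1164.15; tax = £66.61; total due = £1230.76

£1230.76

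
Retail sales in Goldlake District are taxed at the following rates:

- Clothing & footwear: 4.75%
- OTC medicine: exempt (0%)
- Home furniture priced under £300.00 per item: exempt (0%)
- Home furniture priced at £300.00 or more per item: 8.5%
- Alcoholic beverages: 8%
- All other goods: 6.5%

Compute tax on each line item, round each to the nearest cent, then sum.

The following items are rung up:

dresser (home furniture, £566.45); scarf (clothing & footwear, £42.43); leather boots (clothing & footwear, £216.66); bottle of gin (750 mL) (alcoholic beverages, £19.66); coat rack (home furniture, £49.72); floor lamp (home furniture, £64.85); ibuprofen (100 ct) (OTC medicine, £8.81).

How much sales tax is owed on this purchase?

£62.03

Dresser £566.45: home furniture, £300.00 or more → 8.5% → £48.15
Scarf £42.43: clothing & footwear → 4.75% → £2.02
Leather boots £216.66: clothing & footwear → 4.75% → £10.29
Bottle of gin (750 mL) £19.66: alcoholic beverages → 8% → £1.57
Coat rack £49.72: home furniture, under £300.00 → 0% → £0.00
Floor lamp £64.85: home furniture, under £300.00 → 0% → £0.00
Ibuprofen (100 ct) £8.81: OTC medicine → 0% → £0.00
Total tax = £48.15 + £2.02 + £10.29 + £1.57 = £62.03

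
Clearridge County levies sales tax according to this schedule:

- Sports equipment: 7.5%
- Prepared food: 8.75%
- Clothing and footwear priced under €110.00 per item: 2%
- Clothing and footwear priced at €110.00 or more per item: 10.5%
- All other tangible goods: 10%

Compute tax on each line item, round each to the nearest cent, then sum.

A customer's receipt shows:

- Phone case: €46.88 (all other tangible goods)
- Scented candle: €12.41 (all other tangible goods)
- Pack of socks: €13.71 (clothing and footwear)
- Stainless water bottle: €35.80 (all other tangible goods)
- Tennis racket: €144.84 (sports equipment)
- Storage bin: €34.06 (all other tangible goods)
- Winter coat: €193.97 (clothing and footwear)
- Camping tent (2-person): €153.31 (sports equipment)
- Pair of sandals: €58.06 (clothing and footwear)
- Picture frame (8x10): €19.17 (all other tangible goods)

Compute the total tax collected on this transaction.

Phone case €46.88: all other tangible goods → 10% → €4.69
Scented candle €12.41: all other tangible goods → 10% → €1.24
Pack of socks €13.71: clothing and footwear, under €110.00 → 2% → €0.27
Stainless water bottle €35.80: all other tangible goods → 10% → €3.58
Tennis racket €144.84: sports equipment → 7.5% → €10.86
Storage bin €34.06: all other tangible goods → 10% → €3.41
Winter coat €193.97: clothing and footwear, €110.00 or more → 10.5% → €20.37
Camping tent (2-person) €153.31: sports equipment → 7.5% → €11.50
Pair of sandals €58.06: clothing and footwear, under €110.00 → 2% → €1.16
Picture frame (8x10) €19.17: all other tangible goods → 10% → €1.92
Total tax = €4.69 + €1.24 + €0.27 + €3.58 + €10.86 + €3.41 + €20.37 + €11.50 + €1.16 + €1.92 = €59.00

€59.00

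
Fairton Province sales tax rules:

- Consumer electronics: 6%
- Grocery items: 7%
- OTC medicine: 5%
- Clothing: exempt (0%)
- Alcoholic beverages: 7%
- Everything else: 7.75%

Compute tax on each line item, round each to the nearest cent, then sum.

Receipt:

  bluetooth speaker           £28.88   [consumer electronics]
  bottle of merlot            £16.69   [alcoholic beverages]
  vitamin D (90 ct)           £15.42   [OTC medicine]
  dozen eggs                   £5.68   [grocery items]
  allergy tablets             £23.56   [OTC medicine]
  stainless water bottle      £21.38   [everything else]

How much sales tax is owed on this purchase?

Bluetooth speaker £28.88: consumer electronics → 6% → £1.73
Bottle of merlot £16.69: alcoholic beverages → 7% → £1.17
Vitamin D (90 ct) £15.42: OTC medicine → 5% → £0.77
Dozen eggs £5.68: grocery items → 7% → £0.40
Allergy tablets £23.56: OTC medicine → 5% → £1.18
Stainless water bottle £21.38: everything else → 7.75% → £1.66
Total tax = £1.73 + £1.17 + £0.77 + £0.40 + £1.18 + £1.66 = £6.91

£6.91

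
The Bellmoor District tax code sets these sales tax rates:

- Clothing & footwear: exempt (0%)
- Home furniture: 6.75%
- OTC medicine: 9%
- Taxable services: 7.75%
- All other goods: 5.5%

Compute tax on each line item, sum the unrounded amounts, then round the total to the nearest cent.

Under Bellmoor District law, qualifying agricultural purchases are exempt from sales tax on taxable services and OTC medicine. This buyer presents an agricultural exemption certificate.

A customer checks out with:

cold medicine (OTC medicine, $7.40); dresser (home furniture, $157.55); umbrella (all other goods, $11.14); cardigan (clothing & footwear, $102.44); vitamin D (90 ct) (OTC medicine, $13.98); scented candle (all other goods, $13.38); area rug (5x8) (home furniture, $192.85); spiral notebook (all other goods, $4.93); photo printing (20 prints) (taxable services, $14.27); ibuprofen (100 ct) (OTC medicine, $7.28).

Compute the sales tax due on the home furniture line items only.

$23.65

Dresser $157.55: home furniture → 6.75% → $10.634625
Area rug (5x8) $192.85: home furniture → 6.75% → $13.017375
Tax on home furniture: unrounded sum = $23.652 → $23.65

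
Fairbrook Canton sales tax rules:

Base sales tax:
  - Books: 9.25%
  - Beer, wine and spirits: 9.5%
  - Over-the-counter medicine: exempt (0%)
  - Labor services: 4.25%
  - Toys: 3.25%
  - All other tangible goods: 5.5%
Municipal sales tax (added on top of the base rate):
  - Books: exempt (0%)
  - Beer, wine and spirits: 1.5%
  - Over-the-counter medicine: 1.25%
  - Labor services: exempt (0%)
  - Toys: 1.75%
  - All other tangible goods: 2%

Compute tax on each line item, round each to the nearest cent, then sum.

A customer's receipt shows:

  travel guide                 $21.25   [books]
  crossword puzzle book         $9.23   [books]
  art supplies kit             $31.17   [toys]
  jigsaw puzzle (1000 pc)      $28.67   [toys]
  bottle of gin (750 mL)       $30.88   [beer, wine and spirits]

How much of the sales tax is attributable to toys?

$2.99

Art supplies kit $31.17: toys → 3.25% + 1.75% municipal = 5% → $1.56
Jigsaw puzzle (1000 pc) $28.67: toys → 3.25% + 1.75% municipal = 5% → $1.43
Tax on toys = $1.56 + $1.43 = $2.99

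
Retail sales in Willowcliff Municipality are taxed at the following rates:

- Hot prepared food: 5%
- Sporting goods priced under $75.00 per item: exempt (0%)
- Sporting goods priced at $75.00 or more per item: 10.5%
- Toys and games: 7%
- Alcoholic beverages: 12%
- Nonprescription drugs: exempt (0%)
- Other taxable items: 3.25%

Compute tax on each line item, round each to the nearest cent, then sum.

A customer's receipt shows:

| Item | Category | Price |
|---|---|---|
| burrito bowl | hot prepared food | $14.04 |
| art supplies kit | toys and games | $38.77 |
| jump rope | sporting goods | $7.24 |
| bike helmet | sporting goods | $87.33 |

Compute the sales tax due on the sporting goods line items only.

Jump rope $7.24: sporting goods, under $75.00 → 0% → $0.00
Bike helmet $87.33: sporting goods, $75.00 or more → 10.5% → $9.17
Tax on sporting goods = $0.00 + $9.17 = $9.17

$9.17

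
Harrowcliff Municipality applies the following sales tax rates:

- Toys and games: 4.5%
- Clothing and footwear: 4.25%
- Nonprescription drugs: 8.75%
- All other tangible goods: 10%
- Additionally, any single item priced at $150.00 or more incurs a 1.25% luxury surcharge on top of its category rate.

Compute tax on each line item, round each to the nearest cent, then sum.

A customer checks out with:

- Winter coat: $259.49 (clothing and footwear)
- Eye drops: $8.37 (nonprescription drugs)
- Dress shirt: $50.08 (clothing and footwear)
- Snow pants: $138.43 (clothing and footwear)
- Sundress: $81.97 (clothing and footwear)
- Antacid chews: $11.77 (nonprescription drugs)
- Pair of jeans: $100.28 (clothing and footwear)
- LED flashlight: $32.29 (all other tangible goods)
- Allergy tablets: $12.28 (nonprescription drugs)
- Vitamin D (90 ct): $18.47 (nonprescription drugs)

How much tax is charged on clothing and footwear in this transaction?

$30.02

Winter coat $259.49: clothing and footwear → 4.25% + 1.25% surcharge = 5.5% → $14.27
Dress shirt $50.08: clothing and footwear → 4.25% → $2.13
Snow pants $138.43: clothing and footwear → 4.25% → $5.88
Sundress $81.97: clothing and footwear → 4.25% → $3.48
Pair of jeans $100.28: clothing and footwear → 4.25% → $4.26
Tax on clothing and footwear = $14.27 + $2.13 + $5.88 + $3.48 + $4.26 = $30.02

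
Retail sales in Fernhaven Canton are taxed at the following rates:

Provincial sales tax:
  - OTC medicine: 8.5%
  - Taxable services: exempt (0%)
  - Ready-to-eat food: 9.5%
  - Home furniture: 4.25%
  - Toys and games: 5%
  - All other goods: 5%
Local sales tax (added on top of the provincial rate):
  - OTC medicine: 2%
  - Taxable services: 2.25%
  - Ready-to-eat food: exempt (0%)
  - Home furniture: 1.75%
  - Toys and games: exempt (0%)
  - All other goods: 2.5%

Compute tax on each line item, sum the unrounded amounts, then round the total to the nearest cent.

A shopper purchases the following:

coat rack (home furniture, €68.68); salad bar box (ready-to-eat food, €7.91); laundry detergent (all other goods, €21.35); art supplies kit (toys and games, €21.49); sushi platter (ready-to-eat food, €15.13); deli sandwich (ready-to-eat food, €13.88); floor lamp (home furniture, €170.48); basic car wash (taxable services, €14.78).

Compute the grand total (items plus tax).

Coat rack €68.68: home furniture → 4.25% + 1.75% local = 6% → €4.1208
Salad bar box €7.91: ready-to-eat food → 9.5% + 0% local = 9.5% → €0.75145
Laundry detergent €21.35: all other goods → 5% + 2.5% local = 7.5% → €1.60125
Art supplies kit €21.49: toys and games → 5% + 0% local = 5% → €1.0745
Sushi platter €15.13: ready-to-eat food → 9.5% + 0% local = 9.5% → €1.43735
Deli sandwich €13.88: ready-to-eat food → 9.5% + 0% local = 9.5% → €1.3186
Floor lamp €170.48: home furniture → 4.25% + 1.75% local = 6% → €10.2288
Basic car wash €14.78: taxable services → 0% + 2.25% local = 2.25% → €0.33255
Subtotal = €333.70; unrounded tax = €20.8653 → €20.87; total due = €354.57

€354.57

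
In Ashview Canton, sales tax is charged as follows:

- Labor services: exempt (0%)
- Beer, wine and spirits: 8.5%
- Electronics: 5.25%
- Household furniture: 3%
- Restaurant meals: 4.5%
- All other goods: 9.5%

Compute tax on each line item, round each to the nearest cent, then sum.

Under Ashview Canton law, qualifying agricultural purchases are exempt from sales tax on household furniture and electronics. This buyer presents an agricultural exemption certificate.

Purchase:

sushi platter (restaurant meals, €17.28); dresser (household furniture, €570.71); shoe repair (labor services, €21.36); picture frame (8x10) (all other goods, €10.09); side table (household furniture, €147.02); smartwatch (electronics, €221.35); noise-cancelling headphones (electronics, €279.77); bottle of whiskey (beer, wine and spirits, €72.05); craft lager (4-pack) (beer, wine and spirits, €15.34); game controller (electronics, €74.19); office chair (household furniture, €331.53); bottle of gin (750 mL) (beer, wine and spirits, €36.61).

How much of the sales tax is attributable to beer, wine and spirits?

Bottle of whiskey €72.05: beer, wine and spirits → 8.5% → €6.12
Craft lager (4-pack) €15.34: beer, wine and spirits → 8.5% → €1.30
Bottle of gin (750 mL) €36.61: beer, wine and spirits → 8.5% → €3.11
Tax on beer, wine and spirits = €6.12 + €1.30 + €3.11 = €10.53

€10.53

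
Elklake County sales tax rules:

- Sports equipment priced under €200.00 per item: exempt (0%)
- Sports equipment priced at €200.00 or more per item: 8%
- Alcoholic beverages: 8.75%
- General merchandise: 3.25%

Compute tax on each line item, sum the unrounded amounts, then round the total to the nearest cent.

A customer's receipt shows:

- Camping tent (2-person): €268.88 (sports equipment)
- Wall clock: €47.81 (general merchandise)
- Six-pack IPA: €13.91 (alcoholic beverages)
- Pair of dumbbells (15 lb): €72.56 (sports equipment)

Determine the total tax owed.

Camping tent (2-person) €268.88: sports equipment, €200.00 or more → 8% → €21.5104
Wall clock €47.81: general merchandise → 3.25% → €1.553825
Six-pack IPA €13.91: alcoholic beverages → 8.75% → €1.217125
Pair of dumbbells (15 lb) €72.56: sports equipment, under €200.00 → 0% → €0.00
Unrounded tax sum = €24.28135 → €24.28

€24.28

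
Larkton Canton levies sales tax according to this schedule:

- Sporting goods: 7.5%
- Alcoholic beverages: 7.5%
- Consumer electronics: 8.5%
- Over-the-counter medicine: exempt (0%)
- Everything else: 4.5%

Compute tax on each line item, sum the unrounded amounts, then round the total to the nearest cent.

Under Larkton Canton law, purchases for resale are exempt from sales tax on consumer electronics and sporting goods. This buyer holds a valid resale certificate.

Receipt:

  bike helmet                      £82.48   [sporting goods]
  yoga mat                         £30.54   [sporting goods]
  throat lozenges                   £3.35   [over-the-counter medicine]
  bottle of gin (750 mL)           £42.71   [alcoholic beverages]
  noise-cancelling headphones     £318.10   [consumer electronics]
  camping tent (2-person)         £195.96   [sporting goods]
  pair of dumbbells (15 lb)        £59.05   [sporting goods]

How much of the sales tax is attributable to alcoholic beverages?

£3.20

Bottle of gin (750 mL) £42.71: alcoholic beverages → 7.5% → £3.20325
Tax on alcoholic beverages: unrounded sum = £3.20325 → £3.20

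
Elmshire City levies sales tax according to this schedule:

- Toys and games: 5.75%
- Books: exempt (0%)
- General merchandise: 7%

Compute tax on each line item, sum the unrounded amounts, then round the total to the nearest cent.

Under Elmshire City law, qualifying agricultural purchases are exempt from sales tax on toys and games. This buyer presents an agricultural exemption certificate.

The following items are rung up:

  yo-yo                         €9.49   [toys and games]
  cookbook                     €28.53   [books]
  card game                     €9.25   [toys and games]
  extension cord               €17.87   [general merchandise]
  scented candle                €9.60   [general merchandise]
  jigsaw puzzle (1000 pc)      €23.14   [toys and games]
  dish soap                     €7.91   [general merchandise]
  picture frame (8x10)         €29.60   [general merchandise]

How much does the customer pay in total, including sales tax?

Yo-yo €9.49: toys and games, buyer-exempt → 0% → €0.00
Cookbook €28.53: books → 0% → €0.00
Card game €9.25: toys and games, buyer-exempt → 0% → €0.00
Extension cord €17.87: general merchandise → 7% → €1.2509
Scented candle €9.60: general merchandise → 7% → €0.672
Jigsaw puzzle (1000 pc) €23.14: toys and games, buyer-exempt → 0% → €0.00
Dish soap €7.91: general merchandise → 7% → €0.5537
Picture frame (8x10) €29.60: general merchandise → 7% → €2.072
Subtotal = €135.39; unrounded tax = €4.5486 → €4.55; total due = €139.94

€139.94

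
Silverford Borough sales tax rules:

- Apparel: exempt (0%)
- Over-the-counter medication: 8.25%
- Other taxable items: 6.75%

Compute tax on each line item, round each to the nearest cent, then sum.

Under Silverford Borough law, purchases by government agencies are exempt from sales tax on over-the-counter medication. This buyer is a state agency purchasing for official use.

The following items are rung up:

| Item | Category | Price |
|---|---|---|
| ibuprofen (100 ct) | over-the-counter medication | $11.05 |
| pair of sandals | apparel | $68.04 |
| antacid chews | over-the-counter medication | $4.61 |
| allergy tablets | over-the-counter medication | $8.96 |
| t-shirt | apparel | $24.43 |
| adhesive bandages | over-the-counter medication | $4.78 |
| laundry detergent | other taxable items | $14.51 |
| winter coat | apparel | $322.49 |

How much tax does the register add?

$0.98

Ibuprofen (100 ct) $11.05: over-the-counter medication, buyer-exempt → 0% → $0.00
Pair of sandals $68.04: apparel → 0% → $0.00
Antacid chews $4.61: over-the-counter medication, buyer-exempt → 0% → $0.00
Allergy tablets $8.96: over-the-counter medication, buyer-exempt → 0% → $0.00
T-shirt $24.43: apparel → 0% → $0.00
Adhesive bandages $4.78: over-the-counter medication, buyer-exempt → 0% → $0.00
Laundry detergent $14.51: other taxable items → 6.75% → $0.98
Winter coat $322.49: apparel → 0% → $0.00
Total tax = $0.98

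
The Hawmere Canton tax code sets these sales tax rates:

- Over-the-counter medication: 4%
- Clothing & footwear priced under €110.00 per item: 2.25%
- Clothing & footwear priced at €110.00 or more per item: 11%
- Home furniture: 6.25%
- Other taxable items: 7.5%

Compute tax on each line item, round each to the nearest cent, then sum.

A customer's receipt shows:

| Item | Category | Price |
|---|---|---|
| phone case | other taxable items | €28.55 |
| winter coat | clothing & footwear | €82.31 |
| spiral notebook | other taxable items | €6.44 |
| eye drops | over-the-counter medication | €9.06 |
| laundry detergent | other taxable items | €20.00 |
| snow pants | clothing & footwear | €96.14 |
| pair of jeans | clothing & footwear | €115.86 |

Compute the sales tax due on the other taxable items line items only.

€4.12

Phone case €28.55: other taxable items → 7.5% → €2.14
Spiral notebook €6.44: other taxable items → 7.5% → €0.48
Laundry detergent €20.00: other taxable items → 7.5% → €1.50
Tax on other taxable items = €2.14 + €0.48 + €1.50 = €4.12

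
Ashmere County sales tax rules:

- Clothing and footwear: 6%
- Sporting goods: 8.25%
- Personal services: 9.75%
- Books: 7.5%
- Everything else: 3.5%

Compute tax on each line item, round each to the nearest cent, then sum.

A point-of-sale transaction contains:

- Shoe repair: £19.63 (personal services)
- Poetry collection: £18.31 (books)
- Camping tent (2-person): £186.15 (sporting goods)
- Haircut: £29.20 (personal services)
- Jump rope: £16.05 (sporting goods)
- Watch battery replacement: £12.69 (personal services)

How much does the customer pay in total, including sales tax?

Shoe repair £19.63: personal services → 9.75% → £1.91
Poetry collection £18.31: books → 7.5% → £1.37
Camping tent (2-person) £186.15: sporting goods → 8.25% → £15.36
Haircut £29.20: personal services → 9.75% → £2.85
Jump rope £16.05: sporting goods → 8.25% → £1.32
Watch battery replacement £12.69: personal services → 9.75% → £1.24
Subtotal = £282.03; tax = £24.05; total due = £306.08

£306.08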